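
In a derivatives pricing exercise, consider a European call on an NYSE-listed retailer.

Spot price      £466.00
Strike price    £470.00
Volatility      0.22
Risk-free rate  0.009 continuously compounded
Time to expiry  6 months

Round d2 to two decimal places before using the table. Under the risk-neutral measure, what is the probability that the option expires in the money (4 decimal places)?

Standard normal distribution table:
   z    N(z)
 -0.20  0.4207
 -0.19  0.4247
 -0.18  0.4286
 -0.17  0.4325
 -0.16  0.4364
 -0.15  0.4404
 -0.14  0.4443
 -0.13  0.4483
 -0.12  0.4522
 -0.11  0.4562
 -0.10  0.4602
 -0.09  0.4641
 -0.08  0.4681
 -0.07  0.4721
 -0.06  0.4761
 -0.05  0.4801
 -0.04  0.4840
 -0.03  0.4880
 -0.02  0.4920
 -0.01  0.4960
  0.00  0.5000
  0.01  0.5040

σ√T = 0.22·√0.5 = 0.1556
d₁ = [ln(466/470) + (0.009 + ½·0.22²)·0.5] / (σ√T) = (-0.0085 + 0.0166) / 0.1556 = 0.0518 → 0.05
d₂ = 0.0518 − 0.1556 = -0.1038 → -0.10
Risk-neutral Pr[S_T > K] = N(d₂) = N(-0.10) = 0.4602

0.4602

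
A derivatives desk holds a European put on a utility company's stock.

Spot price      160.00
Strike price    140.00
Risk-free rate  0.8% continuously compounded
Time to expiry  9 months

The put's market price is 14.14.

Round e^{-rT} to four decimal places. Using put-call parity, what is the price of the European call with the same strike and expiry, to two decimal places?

exp(−rT) = exp(−0.008·0.75) = 0.9940
Put-call parity: C − P = S − K·e^(−rT) = 160 − 140·0.9940 = 160 − 139.1600 = 20.8400
C = P + (C − P) = 14.14 + (20.8400) = 34.9800

34.98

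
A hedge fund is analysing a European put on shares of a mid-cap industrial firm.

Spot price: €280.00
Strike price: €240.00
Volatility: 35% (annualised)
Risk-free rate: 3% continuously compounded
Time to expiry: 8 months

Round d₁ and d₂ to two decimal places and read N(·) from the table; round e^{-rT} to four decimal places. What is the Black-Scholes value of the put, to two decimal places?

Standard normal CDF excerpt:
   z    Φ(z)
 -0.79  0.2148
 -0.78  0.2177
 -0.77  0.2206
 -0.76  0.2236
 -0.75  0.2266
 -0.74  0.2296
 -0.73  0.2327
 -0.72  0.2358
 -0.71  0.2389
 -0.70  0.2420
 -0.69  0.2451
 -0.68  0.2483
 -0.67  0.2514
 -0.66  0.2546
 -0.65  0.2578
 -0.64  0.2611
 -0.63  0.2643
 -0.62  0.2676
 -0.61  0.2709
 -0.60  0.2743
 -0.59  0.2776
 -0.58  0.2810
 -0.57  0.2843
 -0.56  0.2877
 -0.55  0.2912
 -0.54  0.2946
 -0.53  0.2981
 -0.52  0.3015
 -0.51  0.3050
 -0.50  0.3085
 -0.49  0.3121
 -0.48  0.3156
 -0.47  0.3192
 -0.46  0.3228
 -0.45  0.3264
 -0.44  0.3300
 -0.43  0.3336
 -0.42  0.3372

T = 0.6667;  σ√T = 0.2858
d₁ = [ln(280/240) + (0.03 + 0.35²/2)·0.6667] / 0.2858 = [0.1542 + 0.0608] / 0.2858 = 0.7523 ≈ 0.75
d₂ = d₁ − σ√T = 0.7523 − 0.2858 = 0.4665 ≈ 0.47
exp(−rT) = exp(−0.03·0.6667) = 0.9802
N(−d₂) = N(-0.47) = 0.3192;  N(−d₁) = N(-0.75) = 0.2266
P = 240·0.9802·0.3192 − 280·0.2266 = 75.0912 − 63.4480 = 11.6432

€11.64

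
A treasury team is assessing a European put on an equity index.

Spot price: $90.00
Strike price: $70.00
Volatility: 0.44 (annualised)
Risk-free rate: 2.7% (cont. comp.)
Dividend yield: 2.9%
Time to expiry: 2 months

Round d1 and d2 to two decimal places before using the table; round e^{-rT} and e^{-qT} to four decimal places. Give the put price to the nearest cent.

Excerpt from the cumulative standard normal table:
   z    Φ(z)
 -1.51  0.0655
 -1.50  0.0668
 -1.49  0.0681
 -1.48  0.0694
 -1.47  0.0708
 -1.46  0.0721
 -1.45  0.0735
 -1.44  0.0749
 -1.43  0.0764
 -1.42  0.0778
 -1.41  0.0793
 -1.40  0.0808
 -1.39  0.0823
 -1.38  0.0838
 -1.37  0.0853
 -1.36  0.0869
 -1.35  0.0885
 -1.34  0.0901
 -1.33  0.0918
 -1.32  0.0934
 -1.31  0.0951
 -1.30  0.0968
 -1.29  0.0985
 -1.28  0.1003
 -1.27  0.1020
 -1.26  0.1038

$0.53

σ√T = 0.44 × 0.4082 = 0.1796
ln(S/K) + (r − q + σ²/2)T = ln(90/70) + (0.027 − 0.029 + 0.44²/2)·0.1667 = 0.2513 + 0.0158 = 0.2671
d₁ = 0.2671 / 0.1796 = 1.4870 ⇒ 1.49
d₂ = d₁ − σ√T = 1.4870 − 0.1796 = 1.3074 ⇒ 1.31
exp(−qT) = exp(−0.029·0.1667) = 0.9952;  exp(−rT) = exp(−0.027·0.1667) = 0.9955
N(−d₂) = N(-1.31) = 0.0951;  N(−d₁) = N(-1.49) = 0.0681
P = 70·0.9955·0.0951 − 90·0.9952·0.0681 = 6.6270 − 6.0996 = 0.5275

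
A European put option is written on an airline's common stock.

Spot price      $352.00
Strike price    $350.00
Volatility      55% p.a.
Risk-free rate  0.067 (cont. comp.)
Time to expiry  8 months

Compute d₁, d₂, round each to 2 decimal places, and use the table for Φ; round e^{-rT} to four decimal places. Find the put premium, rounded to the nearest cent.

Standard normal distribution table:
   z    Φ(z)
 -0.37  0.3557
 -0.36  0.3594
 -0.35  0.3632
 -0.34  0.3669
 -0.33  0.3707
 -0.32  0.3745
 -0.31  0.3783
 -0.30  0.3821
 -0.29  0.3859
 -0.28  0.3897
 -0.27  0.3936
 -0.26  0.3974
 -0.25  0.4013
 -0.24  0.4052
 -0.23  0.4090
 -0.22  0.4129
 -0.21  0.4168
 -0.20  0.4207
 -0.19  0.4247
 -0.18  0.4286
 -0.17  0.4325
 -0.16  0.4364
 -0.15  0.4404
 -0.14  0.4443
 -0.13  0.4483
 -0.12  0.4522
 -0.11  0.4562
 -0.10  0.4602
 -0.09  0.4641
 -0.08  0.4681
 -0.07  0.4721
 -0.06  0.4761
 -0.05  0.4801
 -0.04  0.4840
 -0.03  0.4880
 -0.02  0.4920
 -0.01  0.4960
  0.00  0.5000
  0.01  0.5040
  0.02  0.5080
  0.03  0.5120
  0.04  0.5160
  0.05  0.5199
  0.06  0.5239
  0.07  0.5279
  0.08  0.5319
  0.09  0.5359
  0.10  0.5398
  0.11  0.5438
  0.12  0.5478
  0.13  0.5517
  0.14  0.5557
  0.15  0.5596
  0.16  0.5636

$52.86

σ√T = 0.55·√0.6667 = 0.4491
ln(S/K) + (r + σ²/2)T = ln(352/350) + (0.067 + 0.55²/2)·0.6667 = 0.0057 + 0.1455 = 0.1512
d₁ = 0.1512 / 0.4491 = 0.3367 → 0.34
d₂ = d₁ − σ√T = 0.3367 − 0.4491 = -0.1124 → -0.11
exp(−rT) = exp(−0.067·0.6667) = 0.9563
P = 350·0.9563·N(0.11) − 352·N(-0.34) = 350·0.9563·0.5438 − 352·0.3669 = 182.0126 − 129.1488 = 52.8638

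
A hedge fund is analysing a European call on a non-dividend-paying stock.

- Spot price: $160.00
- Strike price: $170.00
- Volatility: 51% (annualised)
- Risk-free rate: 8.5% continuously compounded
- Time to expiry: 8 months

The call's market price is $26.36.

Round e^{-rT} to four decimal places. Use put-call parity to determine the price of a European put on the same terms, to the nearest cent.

e^(−rT) = e^(−0.085·0.6667) = 0.9449
Put-call parity: C − P = S − K·e^(−rT) = 160 − 170·0.9449 = 160 − 160.6330 = -0.6330
P = C − (C − P) = 26.36 − (-0.6330) = 26.9930

$26.99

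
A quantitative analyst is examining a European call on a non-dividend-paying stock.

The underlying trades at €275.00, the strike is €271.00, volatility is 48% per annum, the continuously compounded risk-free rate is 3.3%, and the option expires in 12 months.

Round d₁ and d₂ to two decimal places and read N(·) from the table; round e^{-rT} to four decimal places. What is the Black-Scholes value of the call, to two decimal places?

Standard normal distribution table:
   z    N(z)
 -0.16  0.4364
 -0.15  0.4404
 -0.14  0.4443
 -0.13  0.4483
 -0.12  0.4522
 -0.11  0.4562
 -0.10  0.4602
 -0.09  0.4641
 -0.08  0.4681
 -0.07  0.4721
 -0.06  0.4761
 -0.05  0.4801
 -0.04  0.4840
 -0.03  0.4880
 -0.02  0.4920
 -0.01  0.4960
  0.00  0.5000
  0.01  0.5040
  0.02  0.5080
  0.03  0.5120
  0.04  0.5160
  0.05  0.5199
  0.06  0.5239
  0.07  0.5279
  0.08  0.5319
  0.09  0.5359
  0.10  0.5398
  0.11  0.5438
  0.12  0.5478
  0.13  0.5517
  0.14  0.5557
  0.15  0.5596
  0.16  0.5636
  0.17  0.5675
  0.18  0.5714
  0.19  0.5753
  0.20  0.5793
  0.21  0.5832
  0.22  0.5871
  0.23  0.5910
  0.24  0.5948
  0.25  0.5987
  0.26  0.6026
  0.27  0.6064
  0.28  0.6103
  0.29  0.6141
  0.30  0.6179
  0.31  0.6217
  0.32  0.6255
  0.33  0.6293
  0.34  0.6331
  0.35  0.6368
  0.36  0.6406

€57.61

σ√T = 0.48 × 1.0000 = 0.4800
ln(S/K) + (r + σ²/2)T = ln(275/271) + (0.033 + 0.48²/2)·1 = 0.0147 + 0.1482 = 0.1629
d₁ = 0.1629 / 0.4800 = 0.3393 ⇒ 0.34
d₂ = d₁ − σ√T = 0.3393 − 0.4800 = -0.1407 ⇒ -0.14
e^(−rT) = e^(−0.033·1) = 0.9675
C = 275·N(0.34) − 271·0.9675·N(-0.14) = 275·0.6331 − 271·0.9675·0.4443 = 174.1025 − 116.4921 = 57.6104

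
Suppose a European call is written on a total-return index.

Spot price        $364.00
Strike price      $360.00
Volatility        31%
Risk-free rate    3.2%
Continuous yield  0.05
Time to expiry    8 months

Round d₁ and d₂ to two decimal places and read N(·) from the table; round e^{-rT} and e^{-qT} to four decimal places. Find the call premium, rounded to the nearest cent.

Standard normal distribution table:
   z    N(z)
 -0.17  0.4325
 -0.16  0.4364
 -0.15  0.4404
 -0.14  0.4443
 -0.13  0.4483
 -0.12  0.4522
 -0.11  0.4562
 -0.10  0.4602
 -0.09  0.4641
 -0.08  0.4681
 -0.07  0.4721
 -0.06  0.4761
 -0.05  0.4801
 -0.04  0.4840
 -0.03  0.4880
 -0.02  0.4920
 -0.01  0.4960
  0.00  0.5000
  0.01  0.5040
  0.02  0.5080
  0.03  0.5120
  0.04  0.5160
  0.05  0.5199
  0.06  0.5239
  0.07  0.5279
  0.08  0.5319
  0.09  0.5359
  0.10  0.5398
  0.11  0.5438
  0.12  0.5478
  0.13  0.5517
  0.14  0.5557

σ√T = 0.31·√0.6667 = 0.2531
d₁ = [ln(364/360) + (0.032 − 0.05 + 0.31²/2)·0.6667] / 0.2531 = [0.0110 + 0.0200] / 0.2531 = 0.1228 → 0.12
d₂ = d₁ − σ√T = 0.1228 − 0.2531 = -0.1303 → -0.13
e^(−qT) = e^(−0.05·0.6667) = 0.9672;  e^(−rT) = e^(−0.032·0.6667) = 0.9789
N(d₁) = N(0.12) = 0.5478;  N(d₂) = N(-0.13) = 0.4483
C = 364·0.9672·0.5478 − 360·0.9789·0.4483 = 192.8589 − 157.9827 = 34.8762

$34.88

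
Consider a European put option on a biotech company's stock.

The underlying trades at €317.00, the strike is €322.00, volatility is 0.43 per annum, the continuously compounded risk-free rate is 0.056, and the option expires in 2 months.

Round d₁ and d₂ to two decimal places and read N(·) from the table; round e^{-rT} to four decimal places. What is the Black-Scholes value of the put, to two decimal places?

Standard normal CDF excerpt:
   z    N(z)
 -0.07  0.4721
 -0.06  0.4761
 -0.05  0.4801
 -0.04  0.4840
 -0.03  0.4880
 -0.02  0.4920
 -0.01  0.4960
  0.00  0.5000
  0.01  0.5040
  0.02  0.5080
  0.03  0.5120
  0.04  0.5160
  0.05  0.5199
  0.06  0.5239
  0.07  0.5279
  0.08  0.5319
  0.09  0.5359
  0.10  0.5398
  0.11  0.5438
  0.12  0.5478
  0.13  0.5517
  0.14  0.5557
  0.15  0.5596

T = 0.1667;  σ√T = 0.1755
d₁ = [ln(317/322) + (0.056 + 0.43²/2)·0.1667] / 0.1755 = [-0.0156 + 0.0247] / 0.1755 = 0.0518 which rounds to 0.05
d₂ = d₁ − σ√T = 0.0518 − 0.1755 = -0.1238 which rounds to -0.12
exp(−rT) = exp(−0.056·0.1667) = 0.9907
P = 322·0.9907·N(0.12) − 317·N(-0.05) = 322·0.9907·0.5478 − 317·0.4801 = 174.7512 − 152.1917 = 22.5595

€22.56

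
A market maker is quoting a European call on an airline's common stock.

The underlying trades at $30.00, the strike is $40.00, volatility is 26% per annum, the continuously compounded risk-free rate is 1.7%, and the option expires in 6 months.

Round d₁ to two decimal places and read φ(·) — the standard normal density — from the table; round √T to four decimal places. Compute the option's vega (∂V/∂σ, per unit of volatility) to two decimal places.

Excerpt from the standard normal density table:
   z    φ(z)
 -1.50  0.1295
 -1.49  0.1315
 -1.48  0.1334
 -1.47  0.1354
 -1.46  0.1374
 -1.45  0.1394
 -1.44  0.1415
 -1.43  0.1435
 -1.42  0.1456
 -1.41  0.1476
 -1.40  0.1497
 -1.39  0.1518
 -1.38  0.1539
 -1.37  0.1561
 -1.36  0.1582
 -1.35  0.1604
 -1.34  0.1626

T = 0.5;  σ√T = 0.1838
d₁ = [ln(30/40) + (0.017 + 0.26²/2)·0.5] / 0.1838 = [-0.2877 + 0.0254] / 0.1838 = -1.4266 which rounds to -1.43
√T = √0.5 = 0.7071
φ(d₁) = φ(-1.43) = 0.1435
vega = S·φ(d₁)·√T = 30·0.1435·0.7071 = 3.0441

3.04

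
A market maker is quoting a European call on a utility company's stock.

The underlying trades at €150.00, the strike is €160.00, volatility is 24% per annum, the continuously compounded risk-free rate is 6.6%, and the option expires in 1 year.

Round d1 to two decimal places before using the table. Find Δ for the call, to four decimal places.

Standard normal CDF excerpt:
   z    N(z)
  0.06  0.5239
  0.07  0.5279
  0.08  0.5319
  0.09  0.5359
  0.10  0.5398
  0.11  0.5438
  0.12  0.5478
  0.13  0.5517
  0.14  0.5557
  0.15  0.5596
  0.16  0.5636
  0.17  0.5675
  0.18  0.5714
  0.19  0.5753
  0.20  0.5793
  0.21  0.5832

σ√T = 0.24·√1 = 0.2400
d₁ = [ln(150/160) + (0.066 + 0.24²/2)·1] / 0.2400 = [-0.0645 + 0.0948] / 0.2400 = 0.1261 → 0.13
N(d₁) = N(0.13) = 0.5517
Δ_call = N(d₁) = 0.5517

0.5517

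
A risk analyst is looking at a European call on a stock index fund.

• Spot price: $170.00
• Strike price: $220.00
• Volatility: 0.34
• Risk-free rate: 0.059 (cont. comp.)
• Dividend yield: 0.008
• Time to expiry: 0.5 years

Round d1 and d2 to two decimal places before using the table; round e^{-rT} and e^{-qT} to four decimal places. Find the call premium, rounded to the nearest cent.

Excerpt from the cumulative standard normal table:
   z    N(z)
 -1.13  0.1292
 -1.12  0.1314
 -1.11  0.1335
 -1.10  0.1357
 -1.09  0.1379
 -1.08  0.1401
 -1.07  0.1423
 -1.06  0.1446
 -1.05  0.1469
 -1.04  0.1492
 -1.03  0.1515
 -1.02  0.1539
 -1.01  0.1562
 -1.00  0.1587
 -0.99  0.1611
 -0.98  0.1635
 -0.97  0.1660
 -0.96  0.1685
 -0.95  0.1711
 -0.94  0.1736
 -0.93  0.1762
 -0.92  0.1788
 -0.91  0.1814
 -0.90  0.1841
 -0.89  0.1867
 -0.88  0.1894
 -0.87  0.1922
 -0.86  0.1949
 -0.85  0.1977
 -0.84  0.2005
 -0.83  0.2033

$4.02

σ√T = 0.34 × 0.7071 = 0.2404
d₁ = [ln(170/220) + (0.059 − 0.008 + 0.34²/2)·0.5] / 0.2404 = [-0.2578 + 0.0544] / 0.2404 = -0.8462 ⇒ -0.85
d₂ = d₁ − σ√T = -0.8462 − 0.2404 = -1.0866 ⇒ -1.09
exp(−qT) = exp(−0.008·0.5) = 0.9960;  exp(−rT) = exp(−0.059·0.5) = 0.9709
C = 170·0.9960·N(-0.85) − 220·0.9709·N(-1.09) = 170·0.9960·0.1977 − 220·0.9709·0.1379 = 33.4746 − 29.4552 = 4.0194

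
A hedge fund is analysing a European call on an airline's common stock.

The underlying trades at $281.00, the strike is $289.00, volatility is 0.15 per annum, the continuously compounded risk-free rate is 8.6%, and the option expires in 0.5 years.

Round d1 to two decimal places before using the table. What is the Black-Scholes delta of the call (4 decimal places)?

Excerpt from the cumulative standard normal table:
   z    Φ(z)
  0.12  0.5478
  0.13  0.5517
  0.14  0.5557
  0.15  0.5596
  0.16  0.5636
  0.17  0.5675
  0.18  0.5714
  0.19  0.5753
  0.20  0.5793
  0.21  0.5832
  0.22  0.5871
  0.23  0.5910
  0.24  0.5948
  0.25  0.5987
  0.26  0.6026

0.5753

σ√T = 0.15 × 0.7071 = 0.1061
ln(S/K) + (r + σ²/2)T = ln(281/289) + (0.086 + 0.15²/2)·0.5 = -0.0281 + 0.0486 = 0.0206
d₁ = 0.0206 / 0.1061 = 0.1938 ⇒ 0.19
N(d₁) = N(0.19) = 0.5753
Δ_call = N(d₁) = 0.5753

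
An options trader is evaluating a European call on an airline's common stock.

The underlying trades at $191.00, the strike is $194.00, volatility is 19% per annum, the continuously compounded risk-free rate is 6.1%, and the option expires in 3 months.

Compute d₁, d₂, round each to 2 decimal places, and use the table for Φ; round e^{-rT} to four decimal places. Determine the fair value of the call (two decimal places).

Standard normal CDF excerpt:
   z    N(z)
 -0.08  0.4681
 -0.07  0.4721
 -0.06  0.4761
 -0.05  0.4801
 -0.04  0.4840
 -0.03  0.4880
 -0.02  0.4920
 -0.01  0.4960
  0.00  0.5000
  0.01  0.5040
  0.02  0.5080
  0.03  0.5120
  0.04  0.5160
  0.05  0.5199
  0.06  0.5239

$6.82

T = 0.25;  σ√T = 0.0950
d₁ = [ln(191/194) + (0.061 + ½·0.19²)·0.25] / (σ√T) = (-0.0156 + 0.0198) / 0.0950 = 0.0440 → 0.04
d₂ = 0.0440 − 0.0950 = -0.0510 → -0.05
exp(−rT) = exp(−0.061·0.25) = 0.9849
N(d₁) = N(0.04) = 0.5160;  N(d₂) = N(-0.05) = 0.4801
C = 191·0.5160 − 194·0.9849·0.4801 = 98.5560 − 91.7330 = 6.8230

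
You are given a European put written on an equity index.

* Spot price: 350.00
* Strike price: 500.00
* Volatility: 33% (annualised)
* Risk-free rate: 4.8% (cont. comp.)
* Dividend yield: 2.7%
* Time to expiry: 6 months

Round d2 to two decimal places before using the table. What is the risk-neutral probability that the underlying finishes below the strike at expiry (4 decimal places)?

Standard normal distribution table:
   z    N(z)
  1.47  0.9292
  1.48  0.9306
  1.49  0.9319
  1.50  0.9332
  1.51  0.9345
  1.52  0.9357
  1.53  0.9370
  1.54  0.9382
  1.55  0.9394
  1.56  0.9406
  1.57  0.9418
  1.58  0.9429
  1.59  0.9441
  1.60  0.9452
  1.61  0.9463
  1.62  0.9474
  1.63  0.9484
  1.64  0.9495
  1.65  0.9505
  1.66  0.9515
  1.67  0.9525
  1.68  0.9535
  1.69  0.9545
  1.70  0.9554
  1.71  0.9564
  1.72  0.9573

0.9452

σ√T = 0.33 × 0.7071 = 0.2333
ln(S/K) + (r − q + σ²/2)T = ln(350/500) + (0.048 − 0.027 + 0.33²/2)·0.5 = -0.3567 + 0.0377 = -0.3189
d₁ = -0.3189 / 0.2333 = -1.3669 → -1.37
d₂ = d₁ − σ√T = -1.3669 − 0.2333 = -1.6002 → -1.60
Pr(exercise) under Q = N(−d₂) = N(1.60) = 0.9452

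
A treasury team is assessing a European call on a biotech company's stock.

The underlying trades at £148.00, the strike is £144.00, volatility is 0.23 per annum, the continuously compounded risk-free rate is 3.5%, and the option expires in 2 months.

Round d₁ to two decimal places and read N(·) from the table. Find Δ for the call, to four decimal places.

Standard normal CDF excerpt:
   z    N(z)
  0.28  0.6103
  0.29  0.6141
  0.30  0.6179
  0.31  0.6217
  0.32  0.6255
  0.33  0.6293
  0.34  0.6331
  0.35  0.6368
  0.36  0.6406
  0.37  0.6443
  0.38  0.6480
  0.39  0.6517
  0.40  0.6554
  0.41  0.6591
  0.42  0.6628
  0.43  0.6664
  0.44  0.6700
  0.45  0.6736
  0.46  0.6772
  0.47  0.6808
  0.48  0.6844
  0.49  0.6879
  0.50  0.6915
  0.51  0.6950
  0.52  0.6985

0.6554

σ√T = 0.23·√0.1667 = 0.0939
d₁ = [ln(148/144) + (0.035 + 0.23²/2)·0.1667] / 0.0939 = [0.0274 + 0.0102] / 0.0939 = 0.4009 ⇒ 0.40
N(d₁) = N(0.40) = 0.6554
Δ_call = N(d₁) = 0.6554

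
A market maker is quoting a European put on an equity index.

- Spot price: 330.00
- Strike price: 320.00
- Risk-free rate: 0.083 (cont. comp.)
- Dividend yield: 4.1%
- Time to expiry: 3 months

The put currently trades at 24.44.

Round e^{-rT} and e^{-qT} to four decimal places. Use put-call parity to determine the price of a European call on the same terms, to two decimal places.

exp(−qT) = exp(−0.041·0.25) = 0.9898;  exp(−rT) = exp(−0.083·0.25) = 0.9795
Put-call parity: C − P = S·e^(−qT) − K·e^(−rT) = 330·0.9898 − 320·0.9795 = 326.6340 − 313.4400 = 13.1940
C = P + (C − P) = 24.44 + (13.1940) = 37.6340

37.63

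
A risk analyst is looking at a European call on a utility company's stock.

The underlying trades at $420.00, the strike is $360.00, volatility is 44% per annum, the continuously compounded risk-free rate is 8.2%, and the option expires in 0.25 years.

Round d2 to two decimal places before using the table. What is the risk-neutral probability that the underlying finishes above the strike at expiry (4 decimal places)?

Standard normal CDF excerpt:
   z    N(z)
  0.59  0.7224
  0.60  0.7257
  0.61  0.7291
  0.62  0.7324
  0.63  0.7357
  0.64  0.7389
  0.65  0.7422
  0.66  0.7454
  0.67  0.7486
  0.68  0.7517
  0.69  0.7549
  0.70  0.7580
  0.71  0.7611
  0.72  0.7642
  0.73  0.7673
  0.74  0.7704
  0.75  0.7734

0.7517

T = 0.25;  σ√T = 0.2200
d₁ = [ln(420/360) + (0.082 + 0.44²/2)·0.25] / 0.2200 = [0.1542 + 0.0447] / 0.2200 = 0.9039 → 0.90
d₂ = d₁ − σ√T = 0.9039 − 0.2200 = 0.6839 → 0.68
Risk-neutral Pr[S_T > K] = N(d₂) = N(0.68) = 0.7517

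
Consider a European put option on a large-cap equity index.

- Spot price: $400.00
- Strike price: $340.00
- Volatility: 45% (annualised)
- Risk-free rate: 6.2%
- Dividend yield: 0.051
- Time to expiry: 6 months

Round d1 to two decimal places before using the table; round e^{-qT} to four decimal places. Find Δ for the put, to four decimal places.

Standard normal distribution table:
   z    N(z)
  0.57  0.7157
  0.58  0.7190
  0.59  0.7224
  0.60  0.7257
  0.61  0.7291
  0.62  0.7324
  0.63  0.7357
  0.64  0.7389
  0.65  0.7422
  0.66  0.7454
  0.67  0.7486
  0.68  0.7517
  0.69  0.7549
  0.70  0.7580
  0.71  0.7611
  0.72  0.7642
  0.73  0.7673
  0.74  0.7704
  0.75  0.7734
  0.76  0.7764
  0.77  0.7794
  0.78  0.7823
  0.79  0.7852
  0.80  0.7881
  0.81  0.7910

-0.2389

σ√T = 0.45 × 0.7071 = 0.3182
d₁ = [ln(400/340) + (0.062 − 0.051 + 0.45²/2)·0.5] / 0.3182 = [0.1625 + 0.0561] / 0.3182 = 0.6871 ⇒ 0.69
N(d₁) = N(0.69) = 0.7549
Δ_put = e^(−qT)·(N(d₁) − 1) = 0.9748·(0.7549 − 1) = -0.2389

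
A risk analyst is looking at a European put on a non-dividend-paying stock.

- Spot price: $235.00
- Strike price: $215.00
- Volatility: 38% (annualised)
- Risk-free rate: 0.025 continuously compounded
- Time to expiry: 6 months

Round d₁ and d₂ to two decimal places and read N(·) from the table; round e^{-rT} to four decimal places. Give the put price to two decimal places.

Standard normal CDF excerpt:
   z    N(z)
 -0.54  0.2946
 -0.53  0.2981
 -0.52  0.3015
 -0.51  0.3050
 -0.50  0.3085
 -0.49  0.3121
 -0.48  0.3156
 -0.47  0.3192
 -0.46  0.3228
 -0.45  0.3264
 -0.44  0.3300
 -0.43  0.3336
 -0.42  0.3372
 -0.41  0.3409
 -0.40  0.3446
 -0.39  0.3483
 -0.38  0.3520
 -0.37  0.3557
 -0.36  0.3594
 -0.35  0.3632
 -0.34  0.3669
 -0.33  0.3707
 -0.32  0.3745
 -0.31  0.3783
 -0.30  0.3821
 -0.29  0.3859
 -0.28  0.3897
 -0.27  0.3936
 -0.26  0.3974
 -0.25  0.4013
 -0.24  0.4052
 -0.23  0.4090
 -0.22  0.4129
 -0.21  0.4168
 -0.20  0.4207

σ√T = 0.38 × 0.7071 = 0.2687
d₁ = [ln(235/215) + (0.025 + ½·0.38²)·0.5] / (σ√T) = (0.0889 + 0.0486) / 0.2687 = 0.5119 ⇒ 0.51
d₂ = 0.5119 − 0.2687 = 0.2432 ⇒ 0.24
exp(−rT) = exp(−0.025·0.5) = 0.9876
N(−d₂) = N(-0.24) = 0.4052;  N(−d₁) = N(-0.51) = 0.3050
P = 215·0.9876·0.4052 − 235·0.3050 = 86.0377 − 71.6750 = 14.3627

$14.36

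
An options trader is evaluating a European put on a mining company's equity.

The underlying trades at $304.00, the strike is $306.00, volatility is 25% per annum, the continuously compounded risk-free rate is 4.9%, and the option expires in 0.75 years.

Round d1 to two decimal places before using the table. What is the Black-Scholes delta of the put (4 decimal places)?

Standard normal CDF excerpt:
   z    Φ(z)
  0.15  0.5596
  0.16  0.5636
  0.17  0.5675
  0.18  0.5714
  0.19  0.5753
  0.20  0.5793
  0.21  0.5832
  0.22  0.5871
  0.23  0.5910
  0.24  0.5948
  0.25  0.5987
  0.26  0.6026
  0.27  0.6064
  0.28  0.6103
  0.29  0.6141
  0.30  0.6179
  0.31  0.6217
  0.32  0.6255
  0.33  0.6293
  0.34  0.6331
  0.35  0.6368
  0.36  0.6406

-0.4013

σ√T = 0.25 × 0.8660 = 0.2165
d₁ = [ln(304/306) + (0.049 + 0.25²/2)·0.75] / 0.2165 = [-0.0066 + 0.0602] / 0.2165 = 0.2477 → 0.25
N(d₁) = N(0.25) = 0.5987
Δ_put = N(d₁) − 1 = 0.5987 − 1 = -0.4013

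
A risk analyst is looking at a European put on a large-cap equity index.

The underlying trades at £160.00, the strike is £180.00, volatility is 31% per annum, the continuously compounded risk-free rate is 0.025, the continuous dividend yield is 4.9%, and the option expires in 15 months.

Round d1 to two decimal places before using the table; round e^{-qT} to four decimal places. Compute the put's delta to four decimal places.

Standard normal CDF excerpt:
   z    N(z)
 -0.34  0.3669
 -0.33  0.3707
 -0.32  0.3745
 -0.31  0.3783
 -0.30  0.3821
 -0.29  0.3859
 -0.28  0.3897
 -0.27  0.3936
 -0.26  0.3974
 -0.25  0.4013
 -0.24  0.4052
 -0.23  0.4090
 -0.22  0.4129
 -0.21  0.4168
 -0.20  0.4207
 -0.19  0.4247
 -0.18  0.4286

σ√T = 0.31·√1.25 = 0.3466
ln(S/K) + (r − q + σ²/2)T = ln(160/180) + (0.025 − 0.049 + 0.31²/2)·1.25 = -0.1178 + 0.0301 = -0.0877
d₁ = -0.0877 / 0.3466 = -0.2531 ⇒ -0.25
N(d₁) = N(-0.25) = 0.4013
Δ_put = exp(−qT)·(N(d₁) − 1) = 0.9406·(0.4013 − 1) = -0.5631

-0.5631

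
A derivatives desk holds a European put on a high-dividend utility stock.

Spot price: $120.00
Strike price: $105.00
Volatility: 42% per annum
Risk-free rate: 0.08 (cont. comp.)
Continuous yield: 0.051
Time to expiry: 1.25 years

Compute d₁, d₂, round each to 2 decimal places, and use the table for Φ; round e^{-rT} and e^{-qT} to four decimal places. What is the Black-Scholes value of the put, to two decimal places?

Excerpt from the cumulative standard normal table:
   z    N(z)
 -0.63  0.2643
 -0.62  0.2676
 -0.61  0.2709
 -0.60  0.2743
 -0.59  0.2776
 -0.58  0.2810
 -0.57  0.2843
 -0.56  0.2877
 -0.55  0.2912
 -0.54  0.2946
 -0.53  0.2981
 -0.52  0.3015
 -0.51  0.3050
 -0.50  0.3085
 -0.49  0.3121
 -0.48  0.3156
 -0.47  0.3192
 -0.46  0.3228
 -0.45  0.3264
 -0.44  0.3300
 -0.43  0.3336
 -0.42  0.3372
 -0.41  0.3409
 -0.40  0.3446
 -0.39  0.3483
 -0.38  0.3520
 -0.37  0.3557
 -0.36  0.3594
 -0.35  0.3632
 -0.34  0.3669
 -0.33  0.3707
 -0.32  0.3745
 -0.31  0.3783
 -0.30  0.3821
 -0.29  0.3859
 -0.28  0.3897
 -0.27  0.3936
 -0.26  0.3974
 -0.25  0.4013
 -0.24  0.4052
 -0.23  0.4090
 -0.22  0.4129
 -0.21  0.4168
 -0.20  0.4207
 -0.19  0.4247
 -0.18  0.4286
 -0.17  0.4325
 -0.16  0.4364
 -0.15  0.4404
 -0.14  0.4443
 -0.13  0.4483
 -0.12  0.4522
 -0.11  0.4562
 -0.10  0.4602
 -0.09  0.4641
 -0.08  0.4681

$11.71

σ√T = 0.42·√1.25 = 0.4696
ln(S/K) + (r − q + σ²/2)T = ln(120/105) + (0.08 − 0.051 + 0.42²/2)·1.25 = 0.1335 + 0.1465 = 0.2800
d₁ = 0.2800 / 0.4696 = 0.5964 which rounds to 0.60
d₂ = d₁ − σ√T = 0.5964 − 0.4696 = 0.1268 which rounds to 0.13
exp(−qT) = exp(−0.051·1.25) = 0.9382;  exp(−rT) = exp(−0.08·1.25) = 0.9048
P = 105·0.9048·N(-0.13) − 120·0.9382·N(-0.60) = 105·0.9048·0.4483 − 120·0.9382·0.2743 = 42.5903 − 30.8818 = 11.7085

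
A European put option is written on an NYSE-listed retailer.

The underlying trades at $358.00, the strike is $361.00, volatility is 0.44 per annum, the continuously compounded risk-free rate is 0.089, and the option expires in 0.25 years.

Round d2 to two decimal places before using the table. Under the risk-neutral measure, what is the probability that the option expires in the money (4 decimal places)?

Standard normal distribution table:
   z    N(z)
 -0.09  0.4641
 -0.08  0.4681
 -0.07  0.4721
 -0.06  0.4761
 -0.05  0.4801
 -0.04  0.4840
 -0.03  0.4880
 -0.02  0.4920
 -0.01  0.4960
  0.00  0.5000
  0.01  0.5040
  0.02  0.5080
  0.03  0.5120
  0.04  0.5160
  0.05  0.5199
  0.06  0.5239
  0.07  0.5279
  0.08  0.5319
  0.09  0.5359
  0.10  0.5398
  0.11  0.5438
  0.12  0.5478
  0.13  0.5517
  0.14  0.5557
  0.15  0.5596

σ√T = 0.44·√0.25 = 0.2200
d₁ = [ln(358/361) + (0.089 + ½·0.44²)·0.25] / (σ√T) = (-0.0083 + 0.0464) / 0.2200 = 0.1732 → 0.17
d₂ = 0.1732 − 0.2200 = -0.0468 → -0.05
Risk-neutral Pr[S_T < K] = N(−d₂) = N(0.05) = 0.5199

0.5199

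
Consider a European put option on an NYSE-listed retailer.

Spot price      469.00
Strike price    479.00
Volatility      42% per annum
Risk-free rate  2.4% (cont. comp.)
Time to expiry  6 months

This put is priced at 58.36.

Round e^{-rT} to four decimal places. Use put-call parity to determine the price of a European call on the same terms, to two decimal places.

54.06

exp(−rT) = exp(−0.024·0.5) = 0.9881
Put-call parity: C − P = S − K·e^(−rT) = 469 − 479·0.9881 = 469 − 473.2999 = -4.2999
C = P + (C − P) = 58.36 + (-4.2999) = 54.0601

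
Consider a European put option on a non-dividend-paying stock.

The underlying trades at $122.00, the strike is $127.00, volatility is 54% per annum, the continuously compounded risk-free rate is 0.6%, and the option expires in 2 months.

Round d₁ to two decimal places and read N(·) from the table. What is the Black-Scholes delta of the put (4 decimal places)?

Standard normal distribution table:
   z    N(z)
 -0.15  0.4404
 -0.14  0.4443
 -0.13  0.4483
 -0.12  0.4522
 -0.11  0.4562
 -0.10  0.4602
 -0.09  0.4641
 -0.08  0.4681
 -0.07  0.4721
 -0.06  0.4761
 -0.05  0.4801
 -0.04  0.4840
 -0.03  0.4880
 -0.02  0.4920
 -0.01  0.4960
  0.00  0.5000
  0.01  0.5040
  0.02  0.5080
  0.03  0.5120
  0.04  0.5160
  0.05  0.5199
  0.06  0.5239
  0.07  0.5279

-0.5279

T = 0.1667;  σ√T = 0.2205
d₁ = [ln(122/127) + (0.006 + ½·0.54²)·0.1667] / (σ√T) = (-0.0402 + 0.0253) / 0.2205 = -0.0674 ≈ -0.07
N(d₁) = N(-0.07) = 0.4721
Δ_put = N(d₁) − 1 = 0.4721 − 1 = -0.5279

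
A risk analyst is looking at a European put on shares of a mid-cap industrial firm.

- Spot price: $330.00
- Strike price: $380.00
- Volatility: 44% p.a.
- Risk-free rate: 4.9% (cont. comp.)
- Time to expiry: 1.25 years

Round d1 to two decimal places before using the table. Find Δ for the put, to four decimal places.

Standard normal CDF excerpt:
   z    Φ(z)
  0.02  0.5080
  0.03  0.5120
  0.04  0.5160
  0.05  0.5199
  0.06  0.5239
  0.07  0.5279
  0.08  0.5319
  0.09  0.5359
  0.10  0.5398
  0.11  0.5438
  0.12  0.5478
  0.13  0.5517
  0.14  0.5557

σ√T = 0.44·√1.25 = 0.4919
d₁ = [ln(330/380) + (0.049 + 0.44²/2)·1.25] / 0.4919 = [-0.1411 + 0.1822] / 0.4919 = 0.0837 → 0.08
N(d₁) = N(0.08) = 0.5319
Δ_put = N(d₁) − 1 = 0.5319 − 1 = -0.4681

-0.4681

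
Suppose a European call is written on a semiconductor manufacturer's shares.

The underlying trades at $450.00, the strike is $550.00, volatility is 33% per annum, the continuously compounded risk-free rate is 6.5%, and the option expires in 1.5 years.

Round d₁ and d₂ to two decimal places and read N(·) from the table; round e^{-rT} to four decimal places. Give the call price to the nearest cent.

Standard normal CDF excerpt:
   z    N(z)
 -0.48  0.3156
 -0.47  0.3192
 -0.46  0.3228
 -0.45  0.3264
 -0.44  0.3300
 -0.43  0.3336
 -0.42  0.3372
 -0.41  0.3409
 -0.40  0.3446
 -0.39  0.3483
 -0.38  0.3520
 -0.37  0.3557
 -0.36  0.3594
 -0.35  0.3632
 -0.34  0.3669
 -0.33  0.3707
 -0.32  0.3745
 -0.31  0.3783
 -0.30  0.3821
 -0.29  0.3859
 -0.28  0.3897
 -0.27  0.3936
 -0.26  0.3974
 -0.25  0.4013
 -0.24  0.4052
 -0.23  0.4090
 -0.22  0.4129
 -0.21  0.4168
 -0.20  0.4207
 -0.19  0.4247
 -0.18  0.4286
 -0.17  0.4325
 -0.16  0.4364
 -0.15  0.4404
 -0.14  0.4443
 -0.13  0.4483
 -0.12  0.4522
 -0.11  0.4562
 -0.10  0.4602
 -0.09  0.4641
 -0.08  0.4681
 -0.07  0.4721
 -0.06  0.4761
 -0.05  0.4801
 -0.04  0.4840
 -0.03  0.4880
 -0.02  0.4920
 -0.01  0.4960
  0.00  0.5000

$55.00

T = 1.5;  σ√T = 0.4042
d₁ = [ln(450/550) + (0.065 + 0.33²/2)·1.5] / 0.4042 = [-0.2007 + 0.1792] / 0.4042 = -0.0532 which rounds to -0.05
d₂ = d₁ − σ√T = -0.0532 − 0.4042 = -0.4574 which rounds to -0.46
e^(−rT) = e^(−0.065·1.5) = 0.9071
N(d₁) = N(-0.05) = 0.4801;  N(d₂) = N(-0.46) = 0.3228
C = 450·0.4801 − 550·0.9071·0.3228 = 216.0450 − 161.0465 = 54.9985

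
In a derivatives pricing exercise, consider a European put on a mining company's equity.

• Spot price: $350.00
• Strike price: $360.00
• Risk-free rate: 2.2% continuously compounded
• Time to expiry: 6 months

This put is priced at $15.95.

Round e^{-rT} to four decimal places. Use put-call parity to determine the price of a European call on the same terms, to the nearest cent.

$9.87

e^(−rT) = e^(−0.022·0.5) = 0.9891
Put-call parity: C − P = S − K·e^(−rT) = 350 − 360·0.9891 = 350 − 356.0760 = -6.0760
C = P + (C − P) = 15.95 + (-6.0760) = 9.8740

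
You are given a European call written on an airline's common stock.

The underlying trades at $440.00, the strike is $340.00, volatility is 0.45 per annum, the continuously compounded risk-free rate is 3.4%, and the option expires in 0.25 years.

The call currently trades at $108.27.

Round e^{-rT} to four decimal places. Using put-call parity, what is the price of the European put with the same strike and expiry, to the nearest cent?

e^(−rT) = e^(−0.034·0.25) = 0.9915
Put-call parity: C − P = S − K·e^(−rT) = 440 − 340·0.9915 = 440 − 337.1100 = 102.8900
P = C − (C − P) = 108.27 − (102.8900) = 5.3800

$5.38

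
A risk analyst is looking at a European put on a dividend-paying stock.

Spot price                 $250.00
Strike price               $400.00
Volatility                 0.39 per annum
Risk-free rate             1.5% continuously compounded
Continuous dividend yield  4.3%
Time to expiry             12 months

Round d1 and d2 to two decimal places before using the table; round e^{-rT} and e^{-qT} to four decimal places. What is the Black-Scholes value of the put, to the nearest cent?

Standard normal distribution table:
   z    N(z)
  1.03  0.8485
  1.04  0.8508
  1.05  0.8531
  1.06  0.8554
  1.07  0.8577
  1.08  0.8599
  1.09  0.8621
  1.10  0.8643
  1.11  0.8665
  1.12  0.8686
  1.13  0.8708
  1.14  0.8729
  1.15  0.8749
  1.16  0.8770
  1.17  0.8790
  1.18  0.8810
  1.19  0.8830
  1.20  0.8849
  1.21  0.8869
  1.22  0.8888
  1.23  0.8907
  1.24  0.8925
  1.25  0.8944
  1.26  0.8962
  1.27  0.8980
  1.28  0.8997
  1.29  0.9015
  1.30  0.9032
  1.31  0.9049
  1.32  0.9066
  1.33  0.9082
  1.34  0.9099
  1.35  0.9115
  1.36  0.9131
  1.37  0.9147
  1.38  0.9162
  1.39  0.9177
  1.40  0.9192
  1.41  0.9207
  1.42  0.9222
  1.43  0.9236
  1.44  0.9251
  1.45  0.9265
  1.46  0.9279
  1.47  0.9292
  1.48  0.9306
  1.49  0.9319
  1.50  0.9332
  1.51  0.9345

σ√T = 0.39·√1 = 0.3900
d₁ = [ln(250/400) + (0.015 − 0.043 + 0.39²/2)·1] / 0.3900 = [-0.4700 + 0.0481] / 0.3900 = -1.0819 which rounds to -1.08
d₂ = d₁ − σ√T = -1.0819 − 0.3900 = -1.4719 which rounds to -1.47
exp(−qT) = exp(−0.043·1) = 0.9579;  exp(−rT) = exp(−0.015·1) = 0.9851
N(−d₂) = N(1.47) = 0.9292;  N(−d₁) = N(1.08) = 0.8599
P = 400·0.9851·0.9292 − 250·0.9579·0.8599 = 366.1420 − 205.9246 = 160.2174

$160.22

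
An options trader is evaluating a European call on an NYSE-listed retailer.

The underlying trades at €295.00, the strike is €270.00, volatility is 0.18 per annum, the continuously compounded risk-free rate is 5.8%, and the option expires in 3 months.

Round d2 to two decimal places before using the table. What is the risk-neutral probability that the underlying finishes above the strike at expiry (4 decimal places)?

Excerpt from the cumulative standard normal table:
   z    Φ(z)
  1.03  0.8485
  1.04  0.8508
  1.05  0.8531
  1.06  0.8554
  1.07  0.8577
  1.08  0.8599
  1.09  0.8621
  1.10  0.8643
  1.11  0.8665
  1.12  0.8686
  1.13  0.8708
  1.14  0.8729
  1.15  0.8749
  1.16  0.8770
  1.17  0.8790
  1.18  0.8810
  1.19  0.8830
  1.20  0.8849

0.8643

σ√T = 0.18·√0.25 = 0.0900
d₁ = [ln(295/270) + (0.058 + 0.18²/2)·0.25] / 0.0900 = [0.0886 + 0.0186] / 0.0900 = 1.1900 ⇒ 1.19
d₂ = d₁ − σ√T = 1.1900 − 0.0900 = 1.1000 ⇒ 1.10
Risk-neutral Pr[S_T > K] = N(d₂) = N(1.10) = 0.8643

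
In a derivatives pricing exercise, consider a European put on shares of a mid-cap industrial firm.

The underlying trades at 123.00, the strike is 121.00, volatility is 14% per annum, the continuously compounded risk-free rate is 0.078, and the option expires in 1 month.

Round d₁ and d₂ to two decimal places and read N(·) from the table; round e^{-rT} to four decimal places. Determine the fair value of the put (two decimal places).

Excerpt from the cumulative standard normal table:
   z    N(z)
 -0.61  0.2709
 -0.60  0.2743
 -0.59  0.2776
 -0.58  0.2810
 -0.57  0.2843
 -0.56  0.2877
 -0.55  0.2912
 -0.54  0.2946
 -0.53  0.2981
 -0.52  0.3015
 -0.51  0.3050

0.86

T = 0.08333;  σ√T = 0.0404
d₁ = [ln(123/121) + (0.078 + ½·0.14²)·0.08333] / (σ√T) = (0.0164 + 0.0073) / 0.0404 = 0.5867 ≈ 0.59
d₂ = 0.5867 − 0.0404 = 0.5463 ≈ 0.55
e^(−rT) = e^(−0.078·0.08333) = 0.9935
N(−d₂) = N(-0.55) = 0.2912;  N(−d₁) = N(-0.59) = 0.2776
P = 121·0.9935·0.2912 − 123·0.2776 = 35.0062 − 34.1448 = 0.8614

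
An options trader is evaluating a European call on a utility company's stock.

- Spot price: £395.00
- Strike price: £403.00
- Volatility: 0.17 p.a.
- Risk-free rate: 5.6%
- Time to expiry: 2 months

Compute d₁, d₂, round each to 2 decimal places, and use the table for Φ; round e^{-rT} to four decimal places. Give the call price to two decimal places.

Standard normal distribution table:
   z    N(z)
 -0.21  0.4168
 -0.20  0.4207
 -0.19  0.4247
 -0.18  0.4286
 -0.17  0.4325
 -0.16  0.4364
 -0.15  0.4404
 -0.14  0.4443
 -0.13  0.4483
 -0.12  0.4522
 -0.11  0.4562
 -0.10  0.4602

£9.06

σ√T = 0.17 × 0.4082 = 0.0694
d₁ = [ln(395/403) + (0.056 + ½·0.17²)·0.1667] / (σ√T) = (-0.0201 + 0.0117) / 0.0694 = -0.1197 → -0.12
d₂ = -0.1197 − 0.0694 = -0.1891 → -0.19
exp(−rT) = exp(−0.056·0.1667) = 0.9907
N(d₁) = N(-0.12) = 0.4522;  N(d₂) = N(-0.19) = 0.4247
C = 395·0.4522 − 403·0.9907·0.4247 = 178.6190 − 169.5624 = 9.0566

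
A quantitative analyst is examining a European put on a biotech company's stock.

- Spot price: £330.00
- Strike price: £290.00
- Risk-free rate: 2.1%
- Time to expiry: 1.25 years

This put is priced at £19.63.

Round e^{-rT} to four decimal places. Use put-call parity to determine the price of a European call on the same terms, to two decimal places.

£67.14

exp(−rT) = exp(−0.021·1.25) = 0.9741
Put-call parity: C − P = S − K·e^(−rT) = 330 − 290·0.9741 = 330 − 282.4890 = 47.5110
C = P + (C − P) = 19.63 + (47.5110) = 67.1410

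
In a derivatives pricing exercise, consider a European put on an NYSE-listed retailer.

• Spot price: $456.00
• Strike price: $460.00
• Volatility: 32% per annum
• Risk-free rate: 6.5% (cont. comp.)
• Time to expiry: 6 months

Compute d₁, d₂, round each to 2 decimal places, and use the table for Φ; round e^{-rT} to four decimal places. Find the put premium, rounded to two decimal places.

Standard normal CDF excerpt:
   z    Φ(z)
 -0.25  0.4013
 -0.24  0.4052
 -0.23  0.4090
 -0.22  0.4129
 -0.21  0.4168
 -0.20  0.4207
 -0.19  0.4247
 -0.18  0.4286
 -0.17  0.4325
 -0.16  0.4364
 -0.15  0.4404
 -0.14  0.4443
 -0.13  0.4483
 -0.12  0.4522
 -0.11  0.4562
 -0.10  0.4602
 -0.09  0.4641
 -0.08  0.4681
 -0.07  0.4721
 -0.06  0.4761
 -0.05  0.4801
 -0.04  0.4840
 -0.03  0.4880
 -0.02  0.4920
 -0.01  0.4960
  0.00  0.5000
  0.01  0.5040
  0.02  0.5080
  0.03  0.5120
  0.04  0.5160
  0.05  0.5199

σ√T = 0.32·√0.5 = 0.2263
d₁ = [ln(456/460) + (0.065 + 0.32²/2)·0.5] / 0.2263 = [-0.0087 + 0.0581] / 0.2263 = 0.2182 ⇒ 0.22
d₂ = d₁ − σ√T = 0.2182 − 0.2263 = -0.0081 ⇒ -0.01
exp(−rT) = exp(−0.065·0.5) = 0.9680
N(−d₂) = N(0.01) = 0.5040;  N(−d₁) = N(-0.22) = 0.4129
P = 460·0.9680·0.5040 − 456·0.4129 = 224.4211 − 188.2824 = 36.1387

$36.14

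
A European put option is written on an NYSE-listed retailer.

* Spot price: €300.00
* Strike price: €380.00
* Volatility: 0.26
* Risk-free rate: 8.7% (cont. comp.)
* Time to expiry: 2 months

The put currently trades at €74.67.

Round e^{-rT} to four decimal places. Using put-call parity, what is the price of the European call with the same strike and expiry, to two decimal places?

exp(−rT) = exp(−0.087·0.1667) = 0.9856
Put-call parity: C − P = S − K·e^(−rT) = 300 − 380·0.9856 = 300 − 374.5280 = -74.5280
C = P + (C − P) = 74.67 + (-74.5280) = 0.1420

€0.14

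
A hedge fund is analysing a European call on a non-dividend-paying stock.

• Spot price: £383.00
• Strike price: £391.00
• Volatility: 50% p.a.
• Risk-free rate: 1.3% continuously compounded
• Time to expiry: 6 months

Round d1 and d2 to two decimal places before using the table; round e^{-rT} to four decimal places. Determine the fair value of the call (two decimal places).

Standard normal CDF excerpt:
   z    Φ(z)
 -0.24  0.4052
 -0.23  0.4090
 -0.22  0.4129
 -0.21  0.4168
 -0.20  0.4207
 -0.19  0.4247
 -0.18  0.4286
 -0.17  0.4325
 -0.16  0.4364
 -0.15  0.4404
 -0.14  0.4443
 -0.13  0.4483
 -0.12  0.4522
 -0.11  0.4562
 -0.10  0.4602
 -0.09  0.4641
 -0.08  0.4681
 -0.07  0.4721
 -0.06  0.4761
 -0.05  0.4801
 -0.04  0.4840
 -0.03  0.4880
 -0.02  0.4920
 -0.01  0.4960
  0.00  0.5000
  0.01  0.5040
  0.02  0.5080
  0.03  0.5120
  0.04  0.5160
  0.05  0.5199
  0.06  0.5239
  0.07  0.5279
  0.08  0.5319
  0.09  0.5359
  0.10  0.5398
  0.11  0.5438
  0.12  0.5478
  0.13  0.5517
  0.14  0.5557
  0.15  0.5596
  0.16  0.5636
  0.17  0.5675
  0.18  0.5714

σ√T = 0.5·√0.5 = 0.3536
d₁ = [ln(383/391) + (0.013 + 0.5²/2)·0.5] / 0.3536 = [-0.0207 + 0.0690] / 0.3536 = 0.1367 which rounds to 0.14
d₂ = d₁ − σ√T = 0.1367 − 0.3536 = -0.2169 which rounds to -0.22
exp(−rT) = exp(−0.013·0.5) = 0.9935
C = 383·N(0.14) − 391·0.9935·N(-0.22) = 383·0.5557 − 391·0.9935·0.4129 = 212.8331 − 160.3945 = 52.4386

£52.44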